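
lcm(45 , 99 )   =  495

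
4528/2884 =1+ 411/721 = 1.57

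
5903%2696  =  511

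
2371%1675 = 696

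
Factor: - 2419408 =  - 2^4*151213^1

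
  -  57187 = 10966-68153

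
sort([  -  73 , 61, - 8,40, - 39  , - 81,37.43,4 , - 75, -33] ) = [  -  81, - 75, - 73, - 39, - 33,-8,4,37.43,40,61]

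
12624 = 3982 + 8642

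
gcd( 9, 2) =1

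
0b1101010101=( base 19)26h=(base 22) 1gh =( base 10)853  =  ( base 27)14G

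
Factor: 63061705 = 5^1*7^1*167^1*10789^1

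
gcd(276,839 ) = 1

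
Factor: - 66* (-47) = 3102=2^1  *  3^1* 11^1*47^1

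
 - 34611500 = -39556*875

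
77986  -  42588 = 35398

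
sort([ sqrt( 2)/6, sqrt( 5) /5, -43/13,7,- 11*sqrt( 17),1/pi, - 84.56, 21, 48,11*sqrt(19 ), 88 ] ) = [ - 84.56, - 11*sqrt( 17), - 43/13, sqrt(2)/6, 1/pi, sqrt( 5)/5, 7, 21,  11* sqrt( 19), 48,88]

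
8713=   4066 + 4647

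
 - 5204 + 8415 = 3211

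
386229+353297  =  739526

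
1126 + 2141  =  3267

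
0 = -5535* 0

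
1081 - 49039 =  - 47958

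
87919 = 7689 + 80230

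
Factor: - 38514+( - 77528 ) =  - 2^1*17^1*3413^1 =- 116042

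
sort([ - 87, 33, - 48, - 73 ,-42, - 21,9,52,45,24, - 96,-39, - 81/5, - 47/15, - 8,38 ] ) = [ - 96, -87, - 73,-48, - 42, - 39, - 21, - 81/5 ,-8,  -  47/15,9,24,33, 38,45,52 ] 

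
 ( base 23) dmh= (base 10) 7400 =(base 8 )16350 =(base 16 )1ce8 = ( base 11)5618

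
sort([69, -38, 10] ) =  [ - 38 , 10 , 69 ] 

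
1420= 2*710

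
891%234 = 189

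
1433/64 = 22 + 25/64  =  22.39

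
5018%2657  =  2361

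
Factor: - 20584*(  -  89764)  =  1847702176 = 2^5*31^1*83^1*22441^1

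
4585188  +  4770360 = 9355548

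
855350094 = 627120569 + 228229525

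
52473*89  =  4670097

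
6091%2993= 105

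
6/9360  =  1/1560 = 0.00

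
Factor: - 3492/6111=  - 2^2*7^(  -  1) = - 4/7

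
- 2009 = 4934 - 6943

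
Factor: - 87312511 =  -  11^2*13^1 * 47^1*1181^1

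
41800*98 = 4096400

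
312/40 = 7 + 4/5  =  7.80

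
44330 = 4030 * 11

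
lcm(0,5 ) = 0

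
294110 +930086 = 1224196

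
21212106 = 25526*831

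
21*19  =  399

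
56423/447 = 126+101/447 =126.23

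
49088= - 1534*( -32 ) 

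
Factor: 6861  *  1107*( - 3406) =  - 25869002562 = -2^1*3^4*13^1*41^1*131^1*2287^1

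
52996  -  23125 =29871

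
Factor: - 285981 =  - 3^1*95327^1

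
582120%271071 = 39978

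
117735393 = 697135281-579399888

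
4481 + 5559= 10040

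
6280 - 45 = 6235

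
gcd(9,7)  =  1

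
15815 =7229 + 8586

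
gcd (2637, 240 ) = 3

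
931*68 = 63308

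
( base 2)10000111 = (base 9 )160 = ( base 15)90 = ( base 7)252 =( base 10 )135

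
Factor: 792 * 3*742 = 2^4*3^3*7^1*11^1*53^1 = 1762992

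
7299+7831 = 15130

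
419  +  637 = 1056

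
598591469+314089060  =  912680529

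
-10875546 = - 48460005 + 37584459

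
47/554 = 47/554 = 0.08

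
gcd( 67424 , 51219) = 7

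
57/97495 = 57/97495  =  0.00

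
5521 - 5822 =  -301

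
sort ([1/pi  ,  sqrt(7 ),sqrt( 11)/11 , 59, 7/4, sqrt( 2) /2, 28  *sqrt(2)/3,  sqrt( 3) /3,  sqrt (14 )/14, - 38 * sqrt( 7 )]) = [-38 * sqrt(7 ), sqrt( 14) /14, sqrt( 11 )/11, 1/pi, sqrt ( 3)/3,sqrt( 2 ) /2, 7/4,sqrt (7 ), 28*sqrt (2) /3, 59 ] 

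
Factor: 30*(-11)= - 2^1*3^1*5^1*11^1 = - 330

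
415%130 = 25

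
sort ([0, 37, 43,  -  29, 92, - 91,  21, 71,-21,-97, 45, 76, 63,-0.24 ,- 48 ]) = [-97  ,-91,-48,-29,-21 , - 0.24,0,21, 37, 43,45,63, 71,76, 92]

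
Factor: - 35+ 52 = 17=17^1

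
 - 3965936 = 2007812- 5973748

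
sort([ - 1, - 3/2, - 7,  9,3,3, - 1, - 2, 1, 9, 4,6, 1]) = [ - 7, - 2,-3/2,-1, - 1, 1, 1, 3, 3, 4, 6, 9, 9] 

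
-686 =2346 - 3032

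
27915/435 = 1861/29 = 64.17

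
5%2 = 1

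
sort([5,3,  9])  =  [ 3 , 5  ,  9]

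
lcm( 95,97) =9215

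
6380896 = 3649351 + 2731545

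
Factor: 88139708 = 2^2*19^1*1063^1*1091^1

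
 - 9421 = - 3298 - 6123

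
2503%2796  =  2503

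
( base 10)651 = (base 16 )28B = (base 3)220010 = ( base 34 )j5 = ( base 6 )3003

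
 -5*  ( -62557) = 312785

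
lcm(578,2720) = 46240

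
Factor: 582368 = 2^5*18199^1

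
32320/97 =333+19/97 = 333.20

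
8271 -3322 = 4949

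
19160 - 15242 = 3918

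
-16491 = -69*239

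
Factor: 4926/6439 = 2^1 *3^1*47^(  -  1) * 137^(  -  1)*821^1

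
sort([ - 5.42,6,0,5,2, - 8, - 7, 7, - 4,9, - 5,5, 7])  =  [ - 8, - 7, - 5.42, - 5,  -  4 , 0,  2,5,5,6,7,7,9] 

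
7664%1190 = 524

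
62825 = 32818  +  30007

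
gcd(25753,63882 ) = 91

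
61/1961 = 61/1961 = 0.03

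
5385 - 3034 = 2351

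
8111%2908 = 2295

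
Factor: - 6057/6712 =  - 2^( - 3)*3^2*673^1*839^( - 1 )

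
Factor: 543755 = 5^1*108751^1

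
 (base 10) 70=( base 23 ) 31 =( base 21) 37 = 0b1000110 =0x46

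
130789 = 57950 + 72839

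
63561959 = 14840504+48721455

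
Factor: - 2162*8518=- 18415916 = -2^2*23^1*47^1*4259^1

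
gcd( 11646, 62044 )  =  2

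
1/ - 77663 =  - 1/77663 = - 0.00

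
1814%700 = 414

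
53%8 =5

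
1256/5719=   1256/5719 = 0.22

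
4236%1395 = 51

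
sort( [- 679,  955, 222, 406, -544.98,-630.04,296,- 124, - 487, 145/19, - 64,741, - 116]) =[ - 679, - 630.04,-544.98,-487, -124, - 116,-64,145/19,  222, 296, 406,  741,955]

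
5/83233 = 5/83233 = 0.00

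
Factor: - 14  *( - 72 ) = 2^4*3^2*7^1 = 1008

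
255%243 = 12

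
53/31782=53/31782 = 0.00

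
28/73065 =28/73065 = 0.00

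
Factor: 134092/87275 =2^2*5^( - 2) * 7^1*3491^ ( - 1)*4789^1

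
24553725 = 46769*525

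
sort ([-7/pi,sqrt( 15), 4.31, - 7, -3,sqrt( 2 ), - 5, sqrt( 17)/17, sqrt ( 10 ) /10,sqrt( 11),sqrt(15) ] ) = [-7, - 5, - 3, - 7/pi , sqrt(17)/17,sqrt( 10)/10,sqrt ( 2 ) , sqrt( 11), sqrt( 15), sqrt( 15),  4.31] 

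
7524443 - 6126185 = 1398258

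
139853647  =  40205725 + 99647922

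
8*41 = 328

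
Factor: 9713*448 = 2^6*7^1*11^1 * 883^1 = 4351424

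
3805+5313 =9118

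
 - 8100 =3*( - 2700 )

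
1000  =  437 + 563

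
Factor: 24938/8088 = 2^ ( - 2)*3^( - 1 )*37^1 = 37/12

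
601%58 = 21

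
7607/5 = 7607/5 = 1521.40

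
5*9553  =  47765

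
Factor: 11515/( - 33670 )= - 2^( - 1)*7^1*13^(-1) *37^( - 1)*47^1 = - 329/962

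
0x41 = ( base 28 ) 29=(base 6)145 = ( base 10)65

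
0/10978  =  0 = 0.00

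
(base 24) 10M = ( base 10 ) 598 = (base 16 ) 256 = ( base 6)2434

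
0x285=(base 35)IF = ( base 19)1EI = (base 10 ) 645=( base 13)3a8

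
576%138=24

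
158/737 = 158/737 = 0.21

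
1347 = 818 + 529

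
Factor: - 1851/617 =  - 3^1 = - 3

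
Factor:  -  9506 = -2^1*7^2*97^1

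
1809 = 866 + 943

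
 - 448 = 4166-4614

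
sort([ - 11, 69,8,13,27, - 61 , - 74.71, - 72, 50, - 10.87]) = [-74.71, - 72 ,  -  61, - 11, - 10.87,8 , 13,  27,50,69]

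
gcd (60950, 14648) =2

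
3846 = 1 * 3846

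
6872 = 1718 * 4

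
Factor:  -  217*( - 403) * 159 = 13904709=3^1*7^1*13^1*31^2*  53^1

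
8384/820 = 2096/205= 10.22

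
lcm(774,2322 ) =2322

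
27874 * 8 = 222992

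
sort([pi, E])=[E, pi]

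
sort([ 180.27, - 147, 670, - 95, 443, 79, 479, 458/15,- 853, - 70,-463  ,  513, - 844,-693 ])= [-853,  -  844, - 693,- 463, -147,  -  95, - 70,458/15 , 79,  180.27,443,479, 513, 670]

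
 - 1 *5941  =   - 5941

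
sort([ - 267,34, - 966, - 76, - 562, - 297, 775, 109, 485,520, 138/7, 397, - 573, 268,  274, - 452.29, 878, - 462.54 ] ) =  [ - 966, - 573, - 562, - 462.54, -452.29,-297, - 267, - 76,  138/7, 34, 109, 268,274,397,485  ,  520, 775,878 ]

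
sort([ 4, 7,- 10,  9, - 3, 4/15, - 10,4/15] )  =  [-10,-10, - 3, 4/15, 4/15,4, 7, 9] 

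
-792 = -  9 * 88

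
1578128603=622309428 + 955819175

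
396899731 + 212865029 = 609764760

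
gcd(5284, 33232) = 4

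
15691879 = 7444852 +8247027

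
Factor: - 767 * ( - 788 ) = 604396 = 2^2 * 13^1*59^1*197^1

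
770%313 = 144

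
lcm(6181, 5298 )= 37086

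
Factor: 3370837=67^1*50311^1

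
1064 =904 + 160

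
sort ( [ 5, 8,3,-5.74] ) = [ - 5.74,  3,5,  8 ]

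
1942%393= 370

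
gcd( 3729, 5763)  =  339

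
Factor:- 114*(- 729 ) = 83106 = 2^1*3^7*19^1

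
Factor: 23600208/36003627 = 2^4*3^( - 1 )*11^( - 1 )*23^1 * 37^( - 1 )*9829^( - 1 )*21377^1 =7866736/12001209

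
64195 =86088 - 21893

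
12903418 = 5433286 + 7470132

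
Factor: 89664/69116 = 2^4*3^1 * 37^( - 1)= 48/37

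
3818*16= 61088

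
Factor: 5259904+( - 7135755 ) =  - 1875851 =- 19^1*98729^1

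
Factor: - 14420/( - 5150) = 2^1*5^ ( - 1 )*7^1   =  14/5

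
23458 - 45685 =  - 22227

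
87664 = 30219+57445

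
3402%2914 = 488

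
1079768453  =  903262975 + 176505478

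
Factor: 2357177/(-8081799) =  - 3^( - 1)*11^( - 1)*37^ (- 1 )*1123^1*2099^1*  6619^( - 1)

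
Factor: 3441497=17^1 * 202441^1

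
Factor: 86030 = 2^1 * 5^1*7^1*1229^1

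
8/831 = 8/831 = 0.01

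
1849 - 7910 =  - 6061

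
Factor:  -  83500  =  - 2^2*5^3*167^1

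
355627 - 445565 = - 89938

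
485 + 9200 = 9685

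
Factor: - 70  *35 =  - 2450 = -2^1*5^2*7^2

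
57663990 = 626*92115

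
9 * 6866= 61794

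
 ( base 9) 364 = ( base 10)301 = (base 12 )211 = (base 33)94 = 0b100101101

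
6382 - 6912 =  - 530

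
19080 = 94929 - 75849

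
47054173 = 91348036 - 44293863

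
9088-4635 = 4453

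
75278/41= 1836+2/41 = 1836.05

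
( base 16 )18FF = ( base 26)9C3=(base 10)6399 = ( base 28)84f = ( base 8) 14377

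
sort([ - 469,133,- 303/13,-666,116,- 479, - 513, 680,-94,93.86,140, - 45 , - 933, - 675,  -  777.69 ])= [ - 933, - 777.69 , - 675, -666,-513,  -  479  , - 469, - 94, - 45, - 303/13,93.86 , 116,  133,140, 680]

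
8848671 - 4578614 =4270057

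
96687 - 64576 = 32111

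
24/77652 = 2/6471 = 0.00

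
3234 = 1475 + 1759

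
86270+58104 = 144374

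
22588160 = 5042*4480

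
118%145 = 118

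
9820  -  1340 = 8480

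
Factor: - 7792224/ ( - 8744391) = 2^5*3^( - 1)*11^1*47^1*103^(-1)*157^1*9433^( - 1 )=2597408/2914797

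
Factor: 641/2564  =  2^( - 2) = 1/4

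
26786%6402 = 1178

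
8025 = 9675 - 1650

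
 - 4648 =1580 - 6228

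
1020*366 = 373320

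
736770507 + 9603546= 746374053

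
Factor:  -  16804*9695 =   -  2^2* 5^1*7^1* 277^1*4201^1 = - 162914780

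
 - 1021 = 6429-7450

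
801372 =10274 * 78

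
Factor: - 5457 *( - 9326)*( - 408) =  - 20763928656 = - 2^4 *3^2*17^2*107^1*4663^1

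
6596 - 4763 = 1833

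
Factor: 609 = 3^1*7^1*29^1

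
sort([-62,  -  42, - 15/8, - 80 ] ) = [ - 80,  -  62,- 42, - 15/8 ] 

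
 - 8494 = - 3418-5076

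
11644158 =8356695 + 3287463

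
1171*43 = 50353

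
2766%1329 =108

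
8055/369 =895/41 = 21.83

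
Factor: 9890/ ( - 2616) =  - 2^( - 2) * 3^( - 1 ) * 5^1*23^1*43^1*109^(-1) = - 4945/1308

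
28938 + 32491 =61429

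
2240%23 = 9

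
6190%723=406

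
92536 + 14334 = 106870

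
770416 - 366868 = 403548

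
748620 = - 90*( - 8318 )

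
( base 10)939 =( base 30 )119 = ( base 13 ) 573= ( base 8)1653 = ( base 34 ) rl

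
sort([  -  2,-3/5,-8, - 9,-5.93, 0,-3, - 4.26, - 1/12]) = [-9,-8, - 5.93, - 4.26,  -  3 ,-2,  -  3/5,-1/12,0 ]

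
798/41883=266/13961 = 0.02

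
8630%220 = 50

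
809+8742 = 9551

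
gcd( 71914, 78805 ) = 1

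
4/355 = 4/355 =0.01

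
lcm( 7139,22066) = 242726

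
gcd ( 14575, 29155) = 5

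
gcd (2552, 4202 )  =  22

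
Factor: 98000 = 2^4*5^3*7^2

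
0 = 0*36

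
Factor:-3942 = - 2^1* 3^3 * 73^1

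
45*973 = 43785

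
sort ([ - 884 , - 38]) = [ - 884, - 38 ] 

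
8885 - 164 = 8721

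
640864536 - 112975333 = 527889203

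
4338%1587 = 1164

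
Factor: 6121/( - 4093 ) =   -  4093^( - 1 )*6121^1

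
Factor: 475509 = 3^1*31^1 * 5113^1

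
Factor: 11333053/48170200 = 2^( - 3) * 5^(  -  2 )*13^( - 1) *97^( - 1)*191^( - 1 )*2671^1*4243^1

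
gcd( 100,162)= 2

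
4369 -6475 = - 2106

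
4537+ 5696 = 10233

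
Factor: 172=2^2*43^1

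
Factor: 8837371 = 163^1*54217^1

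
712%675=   37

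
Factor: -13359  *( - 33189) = 3^2*13^1 * 23^1*37^1 * 61^1*73^1 = 443371851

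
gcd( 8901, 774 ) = 387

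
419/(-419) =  - 1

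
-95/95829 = - 1 + 95734/95829 = -0.00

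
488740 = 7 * 69820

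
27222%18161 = 9061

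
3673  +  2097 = 5770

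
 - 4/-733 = 4/733= 0.01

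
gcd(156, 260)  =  52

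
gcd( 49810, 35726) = 2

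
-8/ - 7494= 4/3747  =  0.00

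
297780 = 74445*4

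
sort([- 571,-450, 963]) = [ - 571,- 450,963]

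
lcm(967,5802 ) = 5802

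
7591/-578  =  -14 + 501/578 = -13.13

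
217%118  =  99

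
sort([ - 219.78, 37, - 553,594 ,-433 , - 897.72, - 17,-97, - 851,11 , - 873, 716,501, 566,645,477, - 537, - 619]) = [ - 897.72, - 873 ,  -  851, - 619, - 553 ,-537, - 433, - 219.78, - 97 , - 17, 11, 37,477 , 501, 566, 594, 645, 716]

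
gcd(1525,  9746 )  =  1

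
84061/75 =84061/75 = 1120.81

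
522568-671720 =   -  149152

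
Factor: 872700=2^2*3^1*5^2 * 2909^1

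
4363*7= 30541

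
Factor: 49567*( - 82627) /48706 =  - 2^( - 1) * 7^( - 2)*53^1 * 71^ ( - 1) * 73^1*97^1*1559^1 = - 585081787/6958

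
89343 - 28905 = 60438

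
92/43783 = 92/43783 = 0.00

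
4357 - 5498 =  - 1141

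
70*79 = 5530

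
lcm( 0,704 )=0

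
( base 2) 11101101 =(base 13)153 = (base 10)237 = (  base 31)7K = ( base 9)283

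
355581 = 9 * 39509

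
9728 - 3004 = 6724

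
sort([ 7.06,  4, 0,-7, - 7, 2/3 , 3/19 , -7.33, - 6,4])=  [ - 7.33, - 7 , - 7  , - 6 , 0, 3/19, 2/3, 4, 4 , 7.06] 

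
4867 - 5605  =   - 738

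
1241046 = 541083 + 699963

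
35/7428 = 35/7428 = 0.00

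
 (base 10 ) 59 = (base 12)4B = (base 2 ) 111011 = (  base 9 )65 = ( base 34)1p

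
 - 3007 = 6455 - 9462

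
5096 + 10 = 5106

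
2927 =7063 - 4136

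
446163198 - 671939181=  - 225775983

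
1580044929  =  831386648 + 748658281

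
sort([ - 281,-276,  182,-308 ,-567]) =[ - 567, - 308,-281,- 276, 182 ]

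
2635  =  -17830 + 20465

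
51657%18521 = 14615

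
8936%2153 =324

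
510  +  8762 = 9272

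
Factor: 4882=2^1*2441^1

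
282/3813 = 94/1271 = 0.07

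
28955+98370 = 127325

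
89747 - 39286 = 50461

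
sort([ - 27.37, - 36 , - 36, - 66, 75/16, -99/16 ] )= [ - 66, - 36, - 36, - 27.37,-99/16 , 75/16]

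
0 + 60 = 60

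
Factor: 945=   3^3*5^1*7^1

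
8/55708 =2/13927 = 0.00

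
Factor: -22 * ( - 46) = 2^2 * 11^1 * 23^1 = 1012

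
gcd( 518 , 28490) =518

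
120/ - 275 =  - 1 + 31/55 = - 0.44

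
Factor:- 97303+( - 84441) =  - 2^4*  37^1*307^1 = - 181744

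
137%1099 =137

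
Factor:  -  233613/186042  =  -771/614 = - 2^( - 1 )*3^1*257^1*307^(-1 ) 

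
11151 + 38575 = 49726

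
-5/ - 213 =5/213 = 0.02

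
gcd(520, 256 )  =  8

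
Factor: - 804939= -3^1 * 157^1*1709^1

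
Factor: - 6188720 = - 2^4*5^1 *77359^1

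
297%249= 48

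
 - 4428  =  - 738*6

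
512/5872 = 32/367 = 0.09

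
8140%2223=1471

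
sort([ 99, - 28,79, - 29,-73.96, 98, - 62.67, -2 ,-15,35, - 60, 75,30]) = [  -  73.96 ,  -  62.67, - 60, - 29, - 28,  -  15, - 2,30, 35 , 75, 79  ,  98,99]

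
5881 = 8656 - 2775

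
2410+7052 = 9462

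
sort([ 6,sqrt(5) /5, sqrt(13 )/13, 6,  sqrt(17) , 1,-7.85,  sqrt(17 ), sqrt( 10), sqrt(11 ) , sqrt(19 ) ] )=[ - 7.85,sqrt(13)/13,sqrt(5)/5,1, sqrt(10 ), sqrt( 11) , sqrt(17 ),sqrt(17), sqrt(19 ), 6,6 ]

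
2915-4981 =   -  2066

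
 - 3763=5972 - 9735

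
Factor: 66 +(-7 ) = 59 = 59^1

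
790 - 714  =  76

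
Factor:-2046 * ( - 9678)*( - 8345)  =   - 165240913860 = - 2^2*3^2 * 5^1*11^1*31^1 * 1613^1 *1669^1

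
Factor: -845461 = - 17^1*41^1*1213^1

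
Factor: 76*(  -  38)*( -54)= 155952 = 2^4*3^3*19^2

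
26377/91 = 2029/7 = 289.86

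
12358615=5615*2201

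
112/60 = 1 + 13/15 = 1.87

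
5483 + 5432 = 10915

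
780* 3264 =2545920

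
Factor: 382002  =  2^1* 3^1*63667^1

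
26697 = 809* 33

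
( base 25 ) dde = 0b10000100010000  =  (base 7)33451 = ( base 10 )8464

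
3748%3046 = 702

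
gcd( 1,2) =1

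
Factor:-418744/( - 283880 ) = 52343/35485 = 5^( - 1 )*17^1 * 47^( - 1)*151^(-1) * 3079^1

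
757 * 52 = 39364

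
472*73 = 34456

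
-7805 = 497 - 8302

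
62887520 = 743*84640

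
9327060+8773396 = 18100456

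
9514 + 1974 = 11488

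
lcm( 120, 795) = 6360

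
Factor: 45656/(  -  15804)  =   - 2^1*3^( - 2)*13^1 =- 26/9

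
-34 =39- 73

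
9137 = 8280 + 857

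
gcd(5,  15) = 5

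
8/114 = 4/57=0.07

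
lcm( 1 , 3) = 3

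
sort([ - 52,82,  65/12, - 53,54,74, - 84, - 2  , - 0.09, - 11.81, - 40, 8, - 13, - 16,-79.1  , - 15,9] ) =[ - 84,-79.1, - 53, - 52, -40 ,-16,  -  15, -13, - 11.81,-2,  -  0.09, 65/12,8,9, 54,74,82 ] 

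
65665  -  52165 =13500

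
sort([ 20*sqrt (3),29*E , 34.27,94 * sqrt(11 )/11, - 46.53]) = [-46.53 , 94* sqrt( 11)/11, 34.27 , 20*sqrt ( 3), 29*E ]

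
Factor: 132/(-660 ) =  - 1/5 = - 5^ (-1 ) 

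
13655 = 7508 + 6147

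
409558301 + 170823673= 580381974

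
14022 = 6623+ 7399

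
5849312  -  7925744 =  - 2076432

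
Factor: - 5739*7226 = -2^1*3^1*1913^1  *  3613^1= -41470014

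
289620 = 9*32180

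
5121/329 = 5121/329= 15.57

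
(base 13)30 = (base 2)100111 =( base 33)16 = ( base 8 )47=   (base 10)39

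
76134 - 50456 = 25678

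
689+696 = 1385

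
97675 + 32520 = 130195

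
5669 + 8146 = 13815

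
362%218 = 144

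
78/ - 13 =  - 6/1 = - 6.00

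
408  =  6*68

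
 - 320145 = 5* ( - 64029) 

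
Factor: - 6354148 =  - 2^2 * 83^1*19139^1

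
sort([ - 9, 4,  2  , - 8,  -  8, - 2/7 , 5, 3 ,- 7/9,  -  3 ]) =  [ - 9,-8, - 8, - 3, - 7/9, - 2/7, 2,3, 4,  5 ] 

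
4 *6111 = 24444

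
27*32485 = 877095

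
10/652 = 5/326 = 0.02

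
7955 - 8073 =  -118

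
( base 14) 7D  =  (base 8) 157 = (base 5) 421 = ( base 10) 111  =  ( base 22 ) 51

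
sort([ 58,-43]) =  [-43, 58]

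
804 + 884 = 1688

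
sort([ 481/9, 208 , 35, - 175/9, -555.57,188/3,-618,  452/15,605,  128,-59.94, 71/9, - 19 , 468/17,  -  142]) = [ - 618,-555.57, - 142, - 59.94, - 175/9,-19, 71/9,468/17,  452/15,35 , 481/9 , 188/3, 128,208 , 605] 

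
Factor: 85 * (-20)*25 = -42500  =  -  2^2*5^4*17^1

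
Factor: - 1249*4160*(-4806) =24971207040=2^7*3^3*5^1*13^1*89^1*1249^1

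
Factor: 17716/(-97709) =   -  2^2*43^1*103^1*199^( - 1)*491^( - 1)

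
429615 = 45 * 9547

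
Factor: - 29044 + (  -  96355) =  - 125399 = - 125399^1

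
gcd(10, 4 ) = 2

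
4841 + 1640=6481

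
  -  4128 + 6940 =2812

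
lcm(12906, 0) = 0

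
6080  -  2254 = 3826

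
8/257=8/257  =  0.03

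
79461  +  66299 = 145760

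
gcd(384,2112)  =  192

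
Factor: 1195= 5^1*239^1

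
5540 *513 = 2842020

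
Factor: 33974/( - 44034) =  - 16987/22017 = - 3^( - 1)* 41^( -1)*179^( - 1)*16987^1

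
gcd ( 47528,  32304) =8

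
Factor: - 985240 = - 2^3*5^1 * 24631^1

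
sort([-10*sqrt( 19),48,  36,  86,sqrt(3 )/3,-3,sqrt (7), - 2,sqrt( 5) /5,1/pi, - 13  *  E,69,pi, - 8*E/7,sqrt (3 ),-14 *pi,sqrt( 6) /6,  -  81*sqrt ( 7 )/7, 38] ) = [-14*pi,- 10*sqrt( 19 ), - 13 * E, - 81*sqrt( 7 )/7, - 8 *E/7, - 3 , - 2,  1/pi,sqrt(6)/6,sqrt(5 ) /5,sqrt(3 ) /3,sqrt( 3 ), sqrt( 7 ) , pi, 36, 38,48, 69, 86]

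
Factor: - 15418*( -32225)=496845050 = 2^1*5^2*13^1 *593^1*1289^1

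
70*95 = 6650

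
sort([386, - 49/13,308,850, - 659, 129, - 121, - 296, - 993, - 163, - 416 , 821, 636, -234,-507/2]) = [-993,-659, - 416,-296,-507/2, - 234 , - 163, - 121, - 49/13,129,  308,386,636,821, 850]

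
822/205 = 4 + 2/205 = 4.01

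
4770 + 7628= 12398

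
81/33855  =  27/11285 = 0.00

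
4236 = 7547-3311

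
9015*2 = 18030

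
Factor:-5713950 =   -  2^1*3^1*5^2*11^1*3463^1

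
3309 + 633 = 3942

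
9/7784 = 9/7784 =0.00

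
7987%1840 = 627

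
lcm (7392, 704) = 14784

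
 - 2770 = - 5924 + 3154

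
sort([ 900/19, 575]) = [900/19, 575 ]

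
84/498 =14/83=0.17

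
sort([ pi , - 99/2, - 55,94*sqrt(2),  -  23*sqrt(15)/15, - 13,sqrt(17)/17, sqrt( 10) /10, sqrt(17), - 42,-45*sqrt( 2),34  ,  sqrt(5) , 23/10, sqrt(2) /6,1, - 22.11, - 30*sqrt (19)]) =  [-30*sqrt(19 ),-45*  sqrt( 2 ), - 55, - 99/2, - 42,-22.11, - 13,-23*sqrt( 15 ) /15, sqrt( 2)/6, sqrt (17)/17,sqrt(10)/10,1,  sqrt(5),23/10,pi,sqrt( 17), 34, 94*sqrt(  2 ) ] 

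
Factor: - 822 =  - 2^1*3^1*137^1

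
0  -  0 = 0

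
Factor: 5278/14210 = 5^( - 1 )*  7^( - 1 )*13^1 = 13/35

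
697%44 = 37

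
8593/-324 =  - 8593/324 = - 26.52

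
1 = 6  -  5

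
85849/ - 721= - 85849/721 = - 119.07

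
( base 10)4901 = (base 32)4p5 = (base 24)8C5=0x1325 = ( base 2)1001100100101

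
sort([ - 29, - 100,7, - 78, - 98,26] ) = [ - 100, - 98, - 78, - 29, 7,26]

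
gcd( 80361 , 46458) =9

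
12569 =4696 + 7873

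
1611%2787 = 1611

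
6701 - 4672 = 2029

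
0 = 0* 34845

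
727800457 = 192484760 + 535315697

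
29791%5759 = 996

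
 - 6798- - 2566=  - 4232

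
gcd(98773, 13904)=1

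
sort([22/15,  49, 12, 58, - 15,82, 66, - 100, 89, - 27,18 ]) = [ - 100,-27, - 15, 22/15, 12,  18,49,58,66,82, 89]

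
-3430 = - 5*686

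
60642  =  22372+38270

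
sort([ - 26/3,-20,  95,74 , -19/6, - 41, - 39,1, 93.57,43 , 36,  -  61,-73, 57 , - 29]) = [ - 73, - 61, - 41 , - 39,-29,- 20, -26/3, - 19/6,1,36 , 43,57, 74,93.57  ,  95]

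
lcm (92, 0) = 0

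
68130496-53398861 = 14731635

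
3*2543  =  7629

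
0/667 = 0 = 0.00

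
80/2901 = 80/2901 = 0.03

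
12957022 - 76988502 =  -64031480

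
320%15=5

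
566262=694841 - 128579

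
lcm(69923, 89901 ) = 629307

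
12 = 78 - 66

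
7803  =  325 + 7478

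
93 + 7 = 100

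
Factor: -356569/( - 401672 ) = 419/472 = 2^(-3 )*59^(-1 ) * 419^1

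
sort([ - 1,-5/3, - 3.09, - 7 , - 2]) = [ - 7,  -  3.09, - 2, - 5/3, - 1 ]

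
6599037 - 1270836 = 5328201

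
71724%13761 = 2919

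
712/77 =712/77 = 9.25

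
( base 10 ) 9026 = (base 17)1e3g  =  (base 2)10001101000010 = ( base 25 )eb1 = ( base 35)7cv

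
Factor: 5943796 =2^2*83^1*17903^1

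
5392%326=176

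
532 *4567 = 2429644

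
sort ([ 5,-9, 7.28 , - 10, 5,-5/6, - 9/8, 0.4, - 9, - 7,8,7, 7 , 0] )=[ - 10, - 9, - 9, - 7, - 9/8, - 5/6,0, 0.4,5,5,7,  7,  7.28, 8 ] 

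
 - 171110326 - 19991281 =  - 191101607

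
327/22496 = 327/22496 = 0.01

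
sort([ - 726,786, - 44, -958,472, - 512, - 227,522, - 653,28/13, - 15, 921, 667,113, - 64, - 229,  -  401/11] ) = [ - 958, - 726 , - 653, - 512 ,-229,-227, - 64, - 44, - 401/11, - 15,28/13,  113,  472,522,667,786,921 ] 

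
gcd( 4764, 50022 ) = 2382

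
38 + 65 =103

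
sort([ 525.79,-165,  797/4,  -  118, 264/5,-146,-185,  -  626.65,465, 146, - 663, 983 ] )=[  -  663,-626.65 ,-185, - 165, - 146, - 118, 264/5,146, 797/4, 465,  525.79, 983 ]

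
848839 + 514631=1363470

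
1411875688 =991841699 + 420033989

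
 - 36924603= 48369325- 85293928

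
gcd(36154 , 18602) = 2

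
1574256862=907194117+667062745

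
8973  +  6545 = 15518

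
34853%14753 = 5347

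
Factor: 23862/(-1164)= -2^( - 1)*41^1=- 41/2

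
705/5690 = 141/1138 = 0.12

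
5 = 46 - 41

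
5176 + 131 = 5307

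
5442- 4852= 590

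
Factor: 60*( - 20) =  - 2^4*3^1*5^2 = -1200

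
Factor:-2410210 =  - 2^1*5^1 * 11^1  *21911^1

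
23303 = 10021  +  13282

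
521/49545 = 521/49545 = 0.01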